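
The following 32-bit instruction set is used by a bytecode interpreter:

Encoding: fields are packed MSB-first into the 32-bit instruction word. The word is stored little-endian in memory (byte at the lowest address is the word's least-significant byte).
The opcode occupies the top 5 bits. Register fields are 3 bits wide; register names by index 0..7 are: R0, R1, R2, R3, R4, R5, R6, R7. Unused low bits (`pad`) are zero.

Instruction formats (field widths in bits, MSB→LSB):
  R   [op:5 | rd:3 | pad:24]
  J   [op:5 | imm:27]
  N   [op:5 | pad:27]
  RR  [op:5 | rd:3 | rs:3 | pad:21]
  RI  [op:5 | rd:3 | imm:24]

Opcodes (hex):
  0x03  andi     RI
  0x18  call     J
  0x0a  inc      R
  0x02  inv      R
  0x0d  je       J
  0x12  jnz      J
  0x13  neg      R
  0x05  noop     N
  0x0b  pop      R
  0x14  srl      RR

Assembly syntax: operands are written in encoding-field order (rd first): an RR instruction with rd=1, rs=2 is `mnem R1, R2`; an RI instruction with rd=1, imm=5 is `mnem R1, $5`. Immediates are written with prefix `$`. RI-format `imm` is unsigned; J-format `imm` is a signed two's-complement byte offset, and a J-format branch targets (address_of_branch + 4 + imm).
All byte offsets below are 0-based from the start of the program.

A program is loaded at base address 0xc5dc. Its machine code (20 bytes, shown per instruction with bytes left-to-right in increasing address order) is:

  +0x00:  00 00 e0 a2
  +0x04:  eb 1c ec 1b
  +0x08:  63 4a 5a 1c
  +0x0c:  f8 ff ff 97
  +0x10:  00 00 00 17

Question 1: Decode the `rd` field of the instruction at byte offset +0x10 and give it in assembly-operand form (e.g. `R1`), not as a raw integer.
+0x10: 00 00 00 17 ⇒ word 0x17000000 (little)
  op=0x17000000>>27=0x2 ⇒ inv (R)
  rd@[26:24]=0x7 ⇒ R7

R7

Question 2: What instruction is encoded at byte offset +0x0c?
[0c] f8 ff ff 97 → 0x97fffff8
  top 5b → 0x12 → jnz [J]
  imm: (w>>0)&0x7ffffff=0x7fffff8 (s27→-8) → $-8

jnz $-8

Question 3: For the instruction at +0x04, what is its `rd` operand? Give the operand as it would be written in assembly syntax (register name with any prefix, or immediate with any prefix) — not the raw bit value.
[04] eb 1c ec 1b → 0x1bec1ceb
  op=0x1bec1ceb>>27=0x3 ⇒ andi (RI)
  [26:24] rd=3 = R3
  [23:0] imm=15473899 = $15473899

R3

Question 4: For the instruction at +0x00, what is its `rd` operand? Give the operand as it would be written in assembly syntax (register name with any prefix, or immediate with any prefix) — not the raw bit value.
+0x00: 00 00 e0 a2 ⇒ word 0xa2e00000 (little)
  top 5b → 0x14 → srl [RR]
  rd@[26:24]=0x2 ⇒ R2
  rs@[23:21]=0x7 ⇒ R7

R2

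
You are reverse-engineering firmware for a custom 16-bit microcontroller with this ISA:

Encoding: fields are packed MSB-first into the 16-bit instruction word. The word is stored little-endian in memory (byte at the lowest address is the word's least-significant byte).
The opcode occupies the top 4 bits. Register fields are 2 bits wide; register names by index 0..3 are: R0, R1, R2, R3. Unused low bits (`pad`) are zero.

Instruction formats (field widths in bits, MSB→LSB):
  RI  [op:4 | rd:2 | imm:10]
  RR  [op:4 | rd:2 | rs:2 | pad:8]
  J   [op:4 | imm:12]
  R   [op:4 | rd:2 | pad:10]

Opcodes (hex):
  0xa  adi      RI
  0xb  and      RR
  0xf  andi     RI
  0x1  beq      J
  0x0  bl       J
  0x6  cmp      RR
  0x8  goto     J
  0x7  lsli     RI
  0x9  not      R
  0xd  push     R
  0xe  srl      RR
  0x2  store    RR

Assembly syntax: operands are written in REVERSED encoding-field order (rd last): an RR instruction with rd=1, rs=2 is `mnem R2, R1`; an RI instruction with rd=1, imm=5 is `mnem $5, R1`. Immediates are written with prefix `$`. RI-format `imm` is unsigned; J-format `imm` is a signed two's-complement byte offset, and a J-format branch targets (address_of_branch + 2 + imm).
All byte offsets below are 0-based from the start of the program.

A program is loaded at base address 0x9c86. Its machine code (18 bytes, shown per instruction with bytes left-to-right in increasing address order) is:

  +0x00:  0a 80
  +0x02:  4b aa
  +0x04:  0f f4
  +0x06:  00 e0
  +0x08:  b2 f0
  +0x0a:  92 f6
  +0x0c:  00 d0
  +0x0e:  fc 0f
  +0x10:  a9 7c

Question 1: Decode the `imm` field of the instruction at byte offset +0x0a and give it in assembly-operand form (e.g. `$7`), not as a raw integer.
[0a] 92 f6 → 0xf692
  top 4b → 0xf → andi [RI]
  rd: (w>>10)&0x3=0x1 → R1
  imm: (w>>0)&0x3ff=0x292 → $658

$658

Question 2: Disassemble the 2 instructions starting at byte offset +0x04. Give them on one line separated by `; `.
+0x04: 0f f4 ⇒ word 0xf40f (little)
  opcode bits[15:12]=0xf: andi/RI
  rd: (w>>10)&0x3=0x1 → R1
  imm: (w>>0)&0x3ff=0xf → $15
+0x06: 00 e0 ⇒ word 0xe000 (little)
  opcode bits[15:12]=0xe: srl/RR
  rd: (w>>10)&0x3=0x0 → R0
  rs: (w>>8)&0x3=0x0 → R0

andi $15, R1; srl R0, R0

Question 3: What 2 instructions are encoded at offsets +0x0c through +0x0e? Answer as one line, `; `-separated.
push R0; bl $-4

+0x0c: 00 d0 ⇒ word 0xd000 (little)
  top 4b → 0xd → push [R]
  rd: (w>>10)&0x3=0x0 → R0
+0x0e: fc 0f ⇒ word 0x0ffc (little)
  top 4b → 0x0 → bl [J]
  imm: (w>>0)&0xfff=0xffc (s12→-4) → $-4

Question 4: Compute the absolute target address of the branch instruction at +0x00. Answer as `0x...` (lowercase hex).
[00] 0a 80 → 0x800a
  top 4b → 0x8 → goto [J]
  imm: (w>>0)&0xfff=0xa → $10
  target = base 0x9c86 + off 0x00 + 2 + imm 10 = 0x9c92

0x9c92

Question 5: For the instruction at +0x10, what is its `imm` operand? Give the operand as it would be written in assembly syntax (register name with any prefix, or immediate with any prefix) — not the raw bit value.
$169

+0x10: a9 7c ⇒ word 0x7ca9 (little)
  top 4b → 0x7 → lsli [RI]
  rd: (w>>10)&0x3=0x3 → R3
  imm: (w>>0)&0x3ff=0xa9 → $169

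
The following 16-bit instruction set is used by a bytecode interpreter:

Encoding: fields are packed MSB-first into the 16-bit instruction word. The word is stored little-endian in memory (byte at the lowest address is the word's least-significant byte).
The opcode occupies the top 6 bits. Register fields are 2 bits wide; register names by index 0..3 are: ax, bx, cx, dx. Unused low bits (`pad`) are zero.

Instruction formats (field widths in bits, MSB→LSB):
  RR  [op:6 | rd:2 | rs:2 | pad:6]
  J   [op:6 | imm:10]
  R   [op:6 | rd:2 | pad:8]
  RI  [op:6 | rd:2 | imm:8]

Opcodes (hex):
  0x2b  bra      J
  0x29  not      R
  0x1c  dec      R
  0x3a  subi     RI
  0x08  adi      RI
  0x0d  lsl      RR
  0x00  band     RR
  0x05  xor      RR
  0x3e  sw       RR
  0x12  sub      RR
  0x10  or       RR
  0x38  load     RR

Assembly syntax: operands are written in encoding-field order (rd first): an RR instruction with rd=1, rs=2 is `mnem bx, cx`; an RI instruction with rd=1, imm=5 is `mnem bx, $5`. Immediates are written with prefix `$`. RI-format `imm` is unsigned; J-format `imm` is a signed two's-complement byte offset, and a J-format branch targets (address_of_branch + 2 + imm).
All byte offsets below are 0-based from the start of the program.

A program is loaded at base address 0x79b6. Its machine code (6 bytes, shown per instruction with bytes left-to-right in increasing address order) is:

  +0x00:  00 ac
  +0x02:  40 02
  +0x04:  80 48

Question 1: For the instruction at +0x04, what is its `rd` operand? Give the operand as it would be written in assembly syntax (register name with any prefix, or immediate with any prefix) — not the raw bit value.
@+04  little-endian(80 48) = 0x4880
  op=0x4880>>10=0x12 ⇒ sub (RR)
  rd@[9:8]=0x0 ⇒ ax
  rs@[7:6]=0x2 ⇒ cx

ax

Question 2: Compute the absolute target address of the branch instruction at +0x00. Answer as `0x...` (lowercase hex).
+0x00: 00 ac ⇒ word 0xac00 (little)
  top 6b → 0x2b → bra [J]
  imm@[9:0]=0x0 ⇒ $0
  target = base 0x79b6 + off 0x00 + 2 + imm 0 = 0x79b8

0x79b8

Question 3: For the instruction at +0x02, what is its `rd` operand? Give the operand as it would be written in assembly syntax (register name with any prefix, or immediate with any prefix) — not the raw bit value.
cx

[02] 40 02 → 0x0240
  opcode bits[15:10]=0x0: band/RR
  rd: (w>>8)&0x3=0x2 → cx
  rs: (w>>6)&0x3=0x1 → bx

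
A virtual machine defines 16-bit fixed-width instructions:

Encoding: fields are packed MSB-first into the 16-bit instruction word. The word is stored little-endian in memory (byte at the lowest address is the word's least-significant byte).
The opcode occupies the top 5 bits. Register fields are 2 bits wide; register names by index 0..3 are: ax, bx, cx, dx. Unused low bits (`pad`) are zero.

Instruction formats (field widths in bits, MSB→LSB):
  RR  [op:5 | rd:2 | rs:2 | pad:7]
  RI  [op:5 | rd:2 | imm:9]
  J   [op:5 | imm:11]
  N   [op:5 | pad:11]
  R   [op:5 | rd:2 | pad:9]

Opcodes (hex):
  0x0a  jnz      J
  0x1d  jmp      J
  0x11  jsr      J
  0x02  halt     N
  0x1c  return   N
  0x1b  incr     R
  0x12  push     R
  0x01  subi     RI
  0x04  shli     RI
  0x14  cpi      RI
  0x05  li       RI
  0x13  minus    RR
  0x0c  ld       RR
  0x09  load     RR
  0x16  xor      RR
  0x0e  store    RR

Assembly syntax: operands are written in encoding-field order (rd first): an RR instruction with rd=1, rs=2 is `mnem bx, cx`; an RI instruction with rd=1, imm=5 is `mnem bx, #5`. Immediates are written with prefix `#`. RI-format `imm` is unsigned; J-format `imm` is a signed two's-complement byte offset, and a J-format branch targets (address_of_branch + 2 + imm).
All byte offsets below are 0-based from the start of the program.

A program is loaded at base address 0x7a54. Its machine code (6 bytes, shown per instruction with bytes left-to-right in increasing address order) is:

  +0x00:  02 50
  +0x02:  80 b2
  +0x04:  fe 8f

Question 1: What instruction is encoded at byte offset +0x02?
@+02  little-endian(80 b2) = 0xb280
  top 5b → 0x16 → xor [RR]
  rd: (w>>9)&0x3=0x1 → bx
  rs: (w>>7)&0x3=0x1 → bx

xor bx, bx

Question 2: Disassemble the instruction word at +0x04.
off 0x04: read fe 8f as little → 0x8ffe
  top 5b → 0x11 → jsr [J]
  imm: (w>>0)&0x7ff=0x7fe (s11→-2) → #-2

jsr #-2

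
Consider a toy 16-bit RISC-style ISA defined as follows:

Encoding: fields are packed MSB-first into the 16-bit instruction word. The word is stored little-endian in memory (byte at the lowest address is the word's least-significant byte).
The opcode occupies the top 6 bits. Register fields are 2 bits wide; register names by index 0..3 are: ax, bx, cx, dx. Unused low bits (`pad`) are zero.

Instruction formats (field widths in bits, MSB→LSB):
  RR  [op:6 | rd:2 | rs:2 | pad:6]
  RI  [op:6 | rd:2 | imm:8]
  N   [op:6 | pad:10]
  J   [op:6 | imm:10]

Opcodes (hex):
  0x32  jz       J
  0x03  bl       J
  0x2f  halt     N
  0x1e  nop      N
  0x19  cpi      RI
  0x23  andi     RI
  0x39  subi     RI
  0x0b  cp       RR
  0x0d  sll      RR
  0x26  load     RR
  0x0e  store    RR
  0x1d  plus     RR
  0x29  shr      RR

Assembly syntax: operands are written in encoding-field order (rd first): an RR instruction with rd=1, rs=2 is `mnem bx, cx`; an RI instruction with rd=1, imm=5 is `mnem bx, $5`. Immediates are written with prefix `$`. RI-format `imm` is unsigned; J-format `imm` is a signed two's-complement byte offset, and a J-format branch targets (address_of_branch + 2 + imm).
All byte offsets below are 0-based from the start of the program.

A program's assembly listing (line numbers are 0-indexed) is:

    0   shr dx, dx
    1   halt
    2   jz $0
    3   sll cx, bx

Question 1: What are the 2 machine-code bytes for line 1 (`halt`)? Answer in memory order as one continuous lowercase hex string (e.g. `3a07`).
00bc

L1: halt op=0x2f:6|pad=0:10 ⇒ 0xbc00 ⇒ little 00 bc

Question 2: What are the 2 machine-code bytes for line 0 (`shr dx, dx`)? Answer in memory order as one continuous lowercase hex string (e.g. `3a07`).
0. shr fields op=0x29:6|rd=3:2|rs=3:2|pad=0:6 → word a7c0h → c0 a7

c0a7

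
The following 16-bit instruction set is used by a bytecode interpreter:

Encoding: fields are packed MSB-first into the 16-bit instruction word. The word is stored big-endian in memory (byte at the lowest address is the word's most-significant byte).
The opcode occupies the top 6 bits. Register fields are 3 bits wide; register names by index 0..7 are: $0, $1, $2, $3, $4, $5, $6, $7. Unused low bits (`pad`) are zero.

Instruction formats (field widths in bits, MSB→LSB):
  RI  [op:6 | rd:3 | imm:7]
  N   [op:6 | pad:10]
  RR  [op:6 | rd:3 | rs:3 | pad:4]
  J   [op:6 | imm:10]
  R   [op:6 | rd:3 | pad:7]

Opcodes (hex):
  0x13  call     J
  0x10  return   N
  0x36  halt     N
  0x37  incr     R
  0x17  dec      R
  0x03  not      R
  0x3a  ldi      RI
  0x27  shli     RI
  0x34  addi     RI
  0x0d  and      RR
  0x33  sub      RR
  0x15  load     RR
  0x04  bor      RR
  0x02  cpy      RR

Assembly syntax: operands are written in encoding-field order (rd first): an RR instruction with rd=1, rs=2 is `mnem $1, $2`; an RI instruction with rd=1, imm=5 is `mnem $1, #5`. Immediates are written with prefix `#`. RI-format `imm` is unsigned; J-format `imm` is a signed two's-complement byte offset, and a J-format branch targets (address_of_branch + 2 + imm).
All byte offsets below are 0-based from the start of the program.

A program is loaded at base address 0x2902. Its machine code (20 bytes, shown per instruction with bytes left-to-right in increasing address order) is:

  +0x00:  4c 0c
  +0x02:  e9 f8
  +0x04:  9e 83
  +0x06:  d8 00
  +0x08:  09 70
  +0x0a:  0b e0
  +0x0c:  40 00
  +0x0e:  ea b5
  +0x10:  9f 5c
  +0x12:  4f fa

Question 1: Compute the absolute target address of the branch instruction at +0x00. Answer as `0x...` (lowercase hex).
0x2910

@+00  big-endian(4c 0c) = 0x4c0c
  opcode bits[15:10]=0x13: call/J
  imm@[9:0]=0xc ⇒ #12
  target = base 0x2902 + off 0x00 + 2 + imm 12 = 0x2910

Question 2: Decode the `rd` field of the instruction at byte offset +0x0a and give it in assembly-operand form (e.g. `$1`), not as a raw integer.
@+0a  big-endian(0b e0) = 0x0be0
  top 6b → 0x2 → cpy [RR]
  rd@[9:7]=0x7 ⇒ $7
  rs@[6:4]=0x6 ⇒ $6

$7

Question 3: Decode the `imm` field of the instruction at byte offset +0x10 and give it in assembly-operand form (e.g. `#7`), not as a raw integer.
+0x10: 9f 5c ⇒ word 0x9f5c (big)
  op=0x9f5c>>10=0x27 ⇒ shli (RI)
  rd: (w>>7)&0x7=0x6 → $6
  imm: (w>>0)&0x7f=0x5c → #92

#92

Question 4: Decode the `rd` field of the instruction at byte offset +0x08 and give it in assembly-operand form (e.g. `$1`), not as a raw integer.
+0x08: 09 70 ⇒ word 0x0970 (big)
  opcode bits[15:10]=0x2: cpy/RR
  rd: (w>>7)&0x7=0x2 → $2
  rs: (w>>4)&0x7=0x7 → $7

$2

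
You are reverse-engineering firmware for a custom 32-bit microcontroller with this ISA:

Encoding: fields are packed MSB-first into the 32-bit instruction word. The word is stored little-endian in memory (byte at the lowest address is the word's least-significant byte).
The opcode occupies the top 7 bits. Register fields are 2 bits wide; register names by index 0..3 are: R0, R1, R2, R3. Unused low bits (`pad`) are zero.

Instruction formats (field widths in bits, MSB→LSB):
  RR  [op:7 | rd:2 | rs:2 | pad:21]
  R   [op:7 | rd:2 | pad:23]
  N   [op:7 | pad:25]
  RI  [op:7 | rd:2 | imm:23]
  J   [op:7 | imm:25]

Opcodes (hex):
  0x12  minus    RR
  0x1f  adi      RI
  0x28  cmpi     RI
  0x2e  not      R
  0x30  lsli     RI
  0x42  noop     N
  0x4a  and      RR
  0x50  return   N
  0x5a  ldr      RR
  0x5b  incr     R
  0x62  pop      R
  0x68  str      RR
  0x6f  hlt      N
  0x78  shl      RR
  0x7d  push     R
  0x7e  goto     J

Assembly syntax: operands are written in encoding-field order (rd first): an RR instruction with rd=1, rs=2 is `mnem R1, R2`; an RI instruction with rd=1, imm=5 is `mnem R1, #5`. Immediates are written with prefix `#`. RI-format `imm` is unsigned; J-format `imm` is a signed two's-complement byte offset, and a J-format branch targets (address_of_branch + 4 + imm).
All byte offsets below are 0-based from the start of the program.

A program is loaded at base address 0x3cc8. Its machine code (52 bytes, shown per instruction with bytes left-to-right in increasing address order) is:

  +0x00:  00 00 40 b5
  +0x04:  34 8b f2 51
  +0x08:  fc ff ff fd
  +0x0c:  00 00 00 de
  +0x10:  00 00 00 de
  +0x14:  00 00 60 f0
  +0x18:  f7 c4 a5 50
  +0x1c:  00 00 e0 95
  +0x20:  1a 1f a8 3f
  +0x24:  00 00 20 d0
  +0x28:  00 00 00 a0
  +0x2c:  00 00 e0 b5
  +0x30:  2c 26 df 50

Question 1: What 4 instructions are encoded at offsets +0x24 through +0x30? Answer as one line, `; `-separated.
str R0, R1; return; ldr R3, R3; cmpi R1, #6235692

+0x24: 00 00 20 d0 ⇒ word 0xd0200000 (little)
  opcode bits[31:25]=0x68: str/RR
  rd@[24:23]=0x0 ⇒ R0
  rs@[22:21]=0x1 ⇒ R1
+0x28: 00 00 00 a0 ⇒ word 0xa0000000 (little)
  opcode bits[31:25]=0x50: return/N
+0x2c: 00 00 e0 b5 ⇒ word 0xb5e00000 (little)
  opcode bits[31:25]=0x5a: ldr/RR
  rd@[24:23]=0x3 ⇒ R3
  rs@[22:21]=0x3 ⇒ R3
+0x30: 2c 26 df 50 ⇒ word 0x50df262c (little)
  opcode bits[31:25]=0x28: cmpi/RI
  rd@[24:23]=0x1 ⇒ R1
  imm@[22:0]=0x5f262c ⇒ #6235692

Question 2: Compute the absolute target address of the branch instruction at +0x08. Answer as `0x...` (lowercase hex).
0x3cd0

[08] fc ff ff fd → 0xfdfffffc
  top 7b → 0x7e → goto [J]
  imm@[24:0]=0x1fffffc (s25→-4) ⇒ #-4
  target = base 0x3cc8 + off 0x08 + 4 + imm -4 = 0x3cd0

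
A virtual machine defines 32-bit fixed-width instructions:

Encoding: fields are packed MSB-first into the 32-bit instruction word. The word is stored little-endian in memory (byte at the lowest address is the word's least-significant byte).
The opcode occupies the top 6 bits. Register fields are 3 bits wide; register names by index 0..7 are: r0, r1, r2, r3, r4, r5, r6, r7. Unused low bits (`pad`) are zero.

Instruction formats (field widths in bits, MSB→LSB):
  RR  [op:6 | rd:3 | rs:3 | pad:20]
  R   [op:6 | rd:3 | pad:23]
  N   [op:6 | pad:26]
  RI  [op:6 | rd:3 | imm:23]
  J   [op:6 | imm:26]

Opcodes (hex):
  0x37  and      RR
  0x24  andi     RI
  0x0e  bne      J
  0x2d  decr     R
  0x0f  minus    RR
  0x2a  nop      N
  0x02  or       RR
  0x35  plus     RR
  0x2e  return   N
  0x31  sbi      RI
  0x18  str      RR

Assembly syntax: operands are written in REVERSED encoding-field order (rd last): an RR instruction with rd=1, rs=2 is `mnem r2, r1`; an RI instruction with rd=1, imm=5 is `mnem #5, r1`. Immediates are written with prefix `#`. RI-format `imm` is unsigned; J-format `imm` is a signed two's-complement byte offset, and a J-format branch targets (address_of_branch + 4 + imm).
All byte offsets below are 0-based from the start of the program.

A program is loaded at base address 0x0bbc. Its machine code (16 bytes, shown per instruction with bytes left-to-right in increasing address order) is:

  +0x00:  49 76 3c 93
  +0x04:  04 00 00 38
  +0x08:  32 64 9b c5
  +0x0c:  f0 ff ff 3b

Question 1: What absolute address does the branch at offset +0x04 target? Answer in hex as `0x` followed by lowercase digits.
0x0bc8

off 0x04: read 04 00 00 38 as little → 0x38000004
  op=0x38000004>>26=0xe ⇒ bne (J)
  imm@[25:0]=0x4 ⇒ #4
  target = base 0x0bbc + off 0x04 + 4 + imm 4 = 0x0bc8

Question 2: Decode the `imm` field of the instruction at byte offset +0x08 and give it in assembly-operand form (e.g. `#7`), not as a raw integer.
#1795122

@+08  little-endian(32 64 9b c5) = 0xc59b6432
  top 6b → 0x31 → sbi [RI]
  [25:23] rd=3 = r3
  [22:0] imm=1795122 = #1795122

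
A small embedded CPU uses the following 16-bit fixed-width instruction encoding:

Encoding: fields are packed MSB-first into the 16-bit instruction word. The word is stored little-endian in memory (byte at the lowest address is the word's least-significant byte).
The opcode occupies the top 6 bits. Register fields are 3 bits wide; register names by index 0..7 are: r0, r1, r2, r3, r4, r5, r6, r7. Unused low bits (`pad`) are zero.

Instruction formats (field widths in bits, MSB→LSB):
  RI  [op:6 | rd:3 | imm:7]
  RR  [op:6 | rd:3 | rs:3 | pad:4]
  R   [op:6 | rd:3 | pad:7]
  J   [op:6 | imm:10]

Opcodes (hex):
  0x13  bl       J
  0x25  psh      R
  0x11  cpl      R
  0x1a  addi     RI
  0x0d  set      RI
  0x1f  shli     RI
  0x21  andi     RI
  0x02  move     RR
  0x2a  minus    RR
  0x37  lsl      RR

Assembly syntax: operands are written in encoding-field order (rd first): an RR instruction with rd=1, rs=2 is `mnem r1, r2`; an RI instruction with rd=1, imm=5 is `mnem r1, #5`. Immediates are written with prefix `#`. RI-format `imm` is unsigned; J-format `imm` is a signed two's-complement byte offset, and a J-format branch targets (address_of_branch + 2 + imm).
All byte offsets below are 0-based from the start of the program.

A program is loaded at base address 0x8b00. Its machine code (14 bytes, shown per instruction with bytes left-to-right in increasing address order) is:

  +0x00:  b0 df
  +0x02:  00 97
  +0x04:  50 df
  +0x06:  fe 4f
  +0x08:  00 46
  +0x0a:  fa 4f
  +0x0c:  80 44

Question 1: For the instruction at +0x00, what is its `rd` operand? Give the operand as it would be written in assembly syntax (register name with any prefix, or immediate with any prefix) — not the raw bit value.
r7

[00] b0 df → 0xdfb0
  op=0xdfb0>>10=0x37 ⇒ lsl (RR)
  rd@[9:7]=0x7 ⇒ r7
  rs@[6:4]=0x3 ⇒ r3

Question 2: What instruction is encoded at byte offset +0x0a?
[0a] fa 4f → 0x4ffa
  top 6b → 0x13 → bl [J]
  imm@[9:0]=0x3fa (s10→-6) ⇒ #-6

bl #-6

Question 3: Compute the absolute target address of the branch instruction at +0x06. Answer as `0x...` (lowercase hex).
+0x06: fe 4f ⇒ word 0x4ffe (little)
  op=0x4ffe>>10=0x13 ⇒ bl (J)
  [9:0] imm=1022 (s10→-2) = #-2
  target = base 0x8b00 + off 0x06 + 2 + imm -2 = 0x8b06

0x8b06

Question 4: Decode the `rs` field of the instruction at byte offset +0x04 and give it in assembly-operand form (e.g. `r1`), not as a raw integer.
@+04  little-endian(50 df) = 0xdf50
  top 6b → 0x37 → lsl [RR]
  rd: (w>>7)&0x7=0x6 → r6
  rs: (w>>4)&0x7=0x5 → r5

r5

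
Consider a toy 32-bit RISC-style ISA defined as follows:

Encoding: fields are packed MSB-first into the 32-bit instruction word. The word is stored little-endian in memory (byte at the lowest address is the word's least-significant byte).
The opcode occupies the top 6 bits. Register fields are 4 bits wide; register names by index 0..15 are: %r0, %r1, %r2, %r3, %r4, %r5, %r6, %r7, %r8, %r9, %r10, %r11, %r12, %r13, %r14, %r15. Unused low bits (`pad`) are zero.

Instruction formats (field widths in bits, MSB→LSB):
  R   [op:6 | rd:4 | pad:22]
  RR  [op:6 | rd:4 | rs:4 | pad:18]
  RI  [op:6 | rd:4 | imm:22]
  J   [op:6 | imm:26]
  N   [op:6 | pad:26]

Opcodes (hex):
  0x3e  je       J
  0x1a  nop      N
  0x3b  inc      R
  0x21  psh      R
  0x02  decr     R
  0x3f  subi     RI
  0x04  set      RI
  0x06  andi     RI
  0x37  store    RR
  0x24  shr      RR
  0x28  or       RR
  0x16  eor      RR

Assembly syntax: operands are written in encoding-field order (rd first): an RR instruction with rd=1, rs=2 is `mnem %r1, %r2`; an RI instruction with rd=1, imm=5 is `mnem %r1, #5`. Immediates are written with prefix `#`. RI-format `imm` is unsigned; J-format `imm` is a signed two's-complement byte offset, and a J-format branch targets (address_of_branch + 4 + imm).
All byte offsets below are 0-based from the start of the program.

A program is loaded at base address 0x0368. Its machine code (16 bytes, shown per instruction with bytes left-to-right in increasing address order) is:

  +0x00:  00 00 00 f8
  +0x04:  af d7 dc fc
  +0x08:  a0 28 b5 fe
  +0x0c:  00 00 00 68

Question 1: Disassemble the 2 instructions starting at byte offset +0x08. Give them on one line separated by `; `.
subi %r10, #3483808; nop

off 0x08: read a0 28 b5 fe as little → 0xfeb528a0
  op=0xfeb528a0>>26=0x3f ⇒ subi (RI)
  rd: (w>>22)&0xf=0xa → %r10
  imm: (w>>0)&0x3fffff=0x3528a0 → #3483808
off 0x0c: read 00 00 00 68 as little → 0x68000000
  op=0x68000000>>26=0x1a ⇒ nop (N)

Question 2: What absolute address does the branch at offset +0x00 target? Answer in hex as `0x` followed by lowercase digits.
0x036c

off 0x00: read 00 00 00 f8 as little → 0xf8000000
  op=0xf8000000>>26=0x3e ⇒ je (J)
  [25:0] imm=0 = #0
  target = base 0x0368 + off 0x00 + 4 + imm 0 = 0x036c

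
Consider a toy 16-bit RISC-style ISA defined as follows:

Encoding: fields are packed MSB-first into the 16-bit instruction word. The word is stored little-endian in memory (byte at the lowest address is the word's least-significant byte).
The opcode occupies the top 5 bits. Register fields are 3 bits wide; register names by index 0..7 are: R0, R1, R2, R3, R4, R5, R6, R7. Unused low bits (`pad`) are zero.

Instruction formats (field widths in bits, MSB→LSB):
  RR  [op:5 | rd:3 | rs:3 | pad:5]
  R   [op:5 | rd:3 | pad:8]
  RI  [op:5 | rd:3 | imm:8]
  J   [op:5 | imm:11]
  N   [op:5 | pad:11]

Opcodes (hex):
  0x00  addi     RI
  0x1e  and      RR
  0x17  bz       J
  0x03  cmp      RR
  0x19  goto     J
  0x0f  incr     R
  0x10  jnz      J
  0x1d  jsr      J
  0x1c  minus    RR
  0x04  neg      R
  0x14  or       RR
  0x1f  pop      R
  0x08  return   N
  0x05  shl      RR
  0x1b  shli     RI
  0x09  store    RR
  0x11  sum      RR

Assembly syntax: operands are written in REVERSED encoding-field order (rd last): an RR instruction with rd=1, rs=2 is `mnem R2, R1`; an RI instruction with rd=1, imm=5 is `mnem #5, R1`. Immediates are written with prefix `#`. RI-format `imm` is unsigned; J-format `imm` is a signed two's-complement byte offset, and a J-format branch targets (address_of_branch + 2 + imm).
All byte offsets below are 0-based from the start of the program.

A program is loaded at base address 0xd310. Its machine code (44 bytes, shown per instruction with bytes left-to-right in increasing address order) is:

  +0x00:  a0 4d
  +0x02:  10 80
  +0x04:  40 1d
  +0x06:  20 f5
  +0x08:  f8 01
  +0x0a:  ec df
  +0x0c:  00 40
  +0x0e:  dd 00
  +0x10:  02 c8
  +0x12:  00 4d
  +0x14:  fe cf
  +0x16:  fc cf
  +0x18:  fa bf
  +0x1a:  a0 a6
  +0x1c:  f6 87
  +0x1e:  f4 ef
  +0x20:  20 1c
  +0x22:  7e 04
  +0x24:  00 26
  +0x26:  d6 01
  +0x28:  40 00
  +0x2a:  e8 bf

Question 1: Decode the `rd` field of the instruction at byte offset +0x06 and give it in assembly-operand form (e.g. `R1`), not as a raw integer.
R5

+0x06: 20 f5 ⇒ word 0xf520 (little)
  opcode bits[15:11]=0x1e: and/RR
  rd@[10:8]=0x5 ⇒ R5
  rs@[7:5]=0x1 ⇒ R1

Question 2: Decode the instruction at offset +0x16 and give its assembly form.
goto #-4

@+16  little-endian(fc cf) = 0xcffc
  op=0xcffc>>11=0x19 ⇒ goto (J)
  [10:0] imm=2044 (s11→-4) = #-4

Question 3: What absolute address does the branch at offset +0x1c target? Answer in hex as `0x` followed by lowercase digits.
+0x1c: f6 87 ⇒ word 0x87f6 (little)
  opcode bits[15:11]=0x10: jnz/J
  imm: (w>>0)&0x7ff=0x7f6 (s11→-10) → #-10
  target = base 0xd310 + off 0x1c + 2 + imm -10 = 0xd324

0xd324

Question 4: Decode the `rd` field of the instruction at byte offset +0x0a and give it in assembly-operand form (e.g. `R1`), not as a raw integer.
R7

off 0x0a: read ec df as little → 0xdfec
  op=0xdfec>>11=0x1b ⇒ shli (RI)
  [10:8] rd=7 = R7
  [7:0] imm=236 = #236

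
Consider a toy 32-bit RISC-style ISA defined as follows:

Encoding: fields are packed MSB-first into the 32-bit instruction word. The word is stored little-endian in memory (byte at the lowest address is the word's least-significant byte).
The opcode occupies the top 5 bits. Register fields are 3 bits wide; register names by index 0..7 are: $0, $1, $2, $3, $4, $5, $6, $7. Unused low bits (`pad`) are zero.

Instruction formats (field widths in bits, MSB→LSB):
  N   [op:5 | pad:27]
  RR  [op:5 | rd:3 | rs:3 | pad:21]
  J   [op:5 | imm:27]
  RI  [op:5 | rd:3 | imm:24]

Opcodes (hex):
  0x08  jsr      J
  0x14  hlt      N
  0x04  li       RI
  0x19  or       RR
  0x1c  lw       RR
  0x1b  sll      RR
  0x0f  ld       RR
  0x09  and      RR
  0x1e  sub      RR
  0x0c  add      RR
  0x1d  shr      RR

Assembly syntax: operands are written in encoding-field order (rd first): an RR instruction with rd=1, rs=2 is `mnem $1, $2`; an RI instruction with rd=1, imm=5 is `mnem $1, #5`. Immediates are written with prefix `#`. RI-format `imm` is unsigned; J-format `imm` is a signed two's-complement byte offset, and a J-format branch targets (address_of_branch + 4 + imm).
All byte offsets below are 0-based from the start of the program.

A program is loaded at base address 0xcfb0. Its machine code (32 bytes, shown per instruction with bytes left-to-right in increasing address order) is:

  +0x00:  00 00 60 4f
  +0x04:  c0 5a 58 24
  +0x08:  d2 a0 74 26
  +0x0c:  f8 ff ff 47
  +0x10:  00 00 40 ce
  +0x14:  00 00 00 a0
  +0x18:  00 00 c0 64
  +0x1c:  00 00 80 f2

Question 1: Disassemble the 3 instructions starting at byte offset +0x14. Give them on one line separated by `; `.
@+14  little-endian(00 00 00 a0) = 0xa0000000
  opcode bits[31:27]=0x14: hlt/N
@+18  little-endian(00 00 c0 64) = 0x64c00000
  opcode bits[31:27]=0xc: add/RR
  [26:24] rd=4 = $4
  [23:21] rs=6 = $6
@+1c  little-endian(00 00 80 f2) = 0xf2800000
  opcode bits[31:27]=0x1e: sub/RR
  [26:24] rd=2 = $2
  [23:21] rs=4 = $4

hlt; add $4, $6; sub $2, $4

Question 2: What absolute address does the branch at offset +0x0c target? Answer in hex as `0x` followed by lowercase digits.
+0x0c: f8 ff ff 47 ⇒ word 0x47fffff8 (little)
  top 5b → 0x8 → jsr [J]
  [26:0] imm=134217720 (s27→-8) = #-8
  target = base 0xcfb0 + off 0x0c + 4 + imm -8 = 0xcfb8

0xcfb8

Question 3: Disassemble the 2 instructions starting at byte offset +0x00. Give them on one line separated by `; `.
[00] 00 00 60 4f → 0x4f600000
  top 5b → 0x9 → and [RR]
  [26:24] rd=7 = $7
  [23:21] rs=3 = $3
[04] c0 5a 58 24 → 0x24585ac0
  top 5b → 0x4 → li [RI]
  [26:24] rd=4 = $4
  [23:0] imm=5790400 = #5790400

and $7, $3; li $4, #5790400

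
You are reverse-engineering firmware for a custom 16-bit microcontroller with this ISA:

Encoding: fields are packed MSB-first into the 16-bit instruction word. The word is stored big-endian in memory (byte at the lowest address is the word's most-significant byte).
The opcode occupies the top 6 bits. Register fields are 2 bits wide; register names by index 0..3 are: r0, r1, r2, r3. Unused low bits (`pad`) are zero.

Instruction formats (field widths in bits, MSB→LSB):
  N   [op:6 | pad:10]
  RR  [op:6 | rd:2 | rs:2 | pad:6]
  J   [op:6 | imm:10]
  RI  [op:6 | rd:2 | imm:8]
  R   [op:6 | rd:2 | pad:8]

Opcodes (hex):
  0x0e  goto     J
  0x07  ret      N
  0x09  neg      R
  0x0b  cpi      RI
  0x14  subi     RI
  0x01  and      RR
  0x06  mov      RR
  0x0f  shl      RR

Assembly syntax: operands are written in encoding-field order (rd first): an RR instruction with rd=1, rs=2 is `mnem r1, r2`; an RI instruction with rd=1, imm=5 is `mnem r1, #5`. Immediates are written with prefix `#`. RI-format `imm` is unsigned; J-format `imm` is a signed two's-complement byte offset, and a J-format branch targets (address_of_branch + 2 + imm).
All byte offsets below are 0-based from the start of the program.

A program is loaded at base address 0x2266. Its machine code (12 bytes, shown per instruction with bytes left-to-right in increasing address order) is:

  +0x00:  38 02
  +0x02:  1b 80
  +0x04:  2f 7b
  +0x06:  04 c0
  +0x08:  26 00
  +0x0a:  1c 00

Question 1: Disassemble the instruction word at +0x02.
mov r3, r2

[02] 1b 80 → 0x1b80
  top 6b → 0x6 → mov [RR]
  [9:8] rd=3 = r3
  [7:6] rs=2 = r2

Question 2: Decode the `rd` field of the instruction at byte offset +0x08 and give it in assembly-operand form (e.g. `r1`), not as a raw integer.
r2

[08] 26 00 → 0x2600
  top 6b → 0x9 → neg [R]
  [9:8] rd=2 = r2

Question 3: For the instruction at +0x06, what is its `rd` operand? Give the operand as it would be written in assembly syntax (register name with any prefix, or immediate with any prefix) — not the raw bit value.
+0x06: 04 c0 ⇒ word 0x04c0 (big)
  opcode bits[15:10]=0x1: and/RR
  rd: (w>>8)&0x3=0x0 → r0
  rs: (w>>6)&0x3=0x3 → r3

r0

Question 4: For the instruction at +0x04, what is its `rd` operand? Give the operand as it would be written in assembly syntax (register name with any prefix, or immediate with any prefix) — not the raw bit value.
r3

@+04  big-endian(2f 7b) = 0x2f7b
  op=0x2f7b>>10=0xb ⇒ cpi (RI)
  rd@[9:8]=0x3 ⇒ r3
  imm@[7:0]=0x7b ⇒ #123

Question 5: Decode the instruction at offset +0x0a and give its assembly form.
ret

off 0x0a: read 1c 00 as big → 0x1c00
  op=0x1c00>>10=0x7 ⇒ ret (N)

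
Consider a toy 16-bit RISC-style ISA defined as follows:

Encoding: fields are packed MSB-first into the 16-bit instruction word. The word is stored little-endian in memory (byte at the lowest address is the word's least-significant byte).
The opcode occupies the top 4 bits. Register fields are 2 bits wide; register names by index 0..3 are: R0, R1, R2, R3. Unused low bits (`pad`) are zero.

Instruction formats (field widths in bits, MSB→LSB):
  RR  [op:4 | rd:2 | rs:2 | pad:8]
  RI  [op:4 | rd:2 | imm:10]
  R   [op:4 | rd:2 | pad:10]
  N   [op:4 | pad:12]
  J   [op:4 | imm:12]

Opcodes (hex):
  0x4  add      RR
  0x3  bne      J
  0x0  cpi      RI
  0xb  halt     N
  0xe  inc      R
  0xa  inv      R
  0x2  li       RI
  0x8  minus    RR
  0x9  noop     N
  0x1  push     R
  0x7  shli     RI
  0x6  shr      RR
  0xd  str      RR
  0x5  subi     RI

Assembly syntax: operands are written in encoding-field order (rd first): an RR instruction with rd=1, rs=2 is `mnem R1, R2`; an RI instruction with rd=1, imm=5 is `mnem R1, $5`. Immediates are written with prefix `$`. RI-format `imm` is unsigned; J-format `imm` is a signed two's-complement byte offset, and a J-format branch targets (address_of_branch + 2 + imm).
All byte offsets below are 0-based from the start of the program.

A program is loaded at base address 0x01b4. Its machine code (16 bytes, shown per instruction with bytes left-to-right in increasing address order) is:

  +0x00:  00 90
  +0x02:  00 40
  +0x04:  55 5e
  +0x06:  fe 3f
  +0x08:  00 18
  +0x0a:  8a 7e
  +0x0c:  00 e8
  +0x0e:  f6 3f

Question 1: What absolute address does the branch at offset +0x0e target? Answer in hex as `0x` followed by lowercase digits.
[0e] f6 3f → 0x3ff6
  top 4b → 0x3 → bne [J]
  imm@[11:0]=0xff6 (s12→-10) ⇒ $-10
  target = base 0x01b4 + off 0x0e + 2 + imm -10 = 0x01ba

0x01ba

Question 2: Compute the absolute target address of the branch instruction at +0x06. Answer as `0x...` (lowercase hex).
+0x06: fe 3f ⇒ word 0x3ffe (little)
  opcode bits[15:12]=0x3: bne/J
  imm: (w>>0)&0xfff=0xffe (s12→-2) → $-2
  target = base 0x01b4 + off 0x06 + 2 + imm -2 = 0x01ba

0x01ba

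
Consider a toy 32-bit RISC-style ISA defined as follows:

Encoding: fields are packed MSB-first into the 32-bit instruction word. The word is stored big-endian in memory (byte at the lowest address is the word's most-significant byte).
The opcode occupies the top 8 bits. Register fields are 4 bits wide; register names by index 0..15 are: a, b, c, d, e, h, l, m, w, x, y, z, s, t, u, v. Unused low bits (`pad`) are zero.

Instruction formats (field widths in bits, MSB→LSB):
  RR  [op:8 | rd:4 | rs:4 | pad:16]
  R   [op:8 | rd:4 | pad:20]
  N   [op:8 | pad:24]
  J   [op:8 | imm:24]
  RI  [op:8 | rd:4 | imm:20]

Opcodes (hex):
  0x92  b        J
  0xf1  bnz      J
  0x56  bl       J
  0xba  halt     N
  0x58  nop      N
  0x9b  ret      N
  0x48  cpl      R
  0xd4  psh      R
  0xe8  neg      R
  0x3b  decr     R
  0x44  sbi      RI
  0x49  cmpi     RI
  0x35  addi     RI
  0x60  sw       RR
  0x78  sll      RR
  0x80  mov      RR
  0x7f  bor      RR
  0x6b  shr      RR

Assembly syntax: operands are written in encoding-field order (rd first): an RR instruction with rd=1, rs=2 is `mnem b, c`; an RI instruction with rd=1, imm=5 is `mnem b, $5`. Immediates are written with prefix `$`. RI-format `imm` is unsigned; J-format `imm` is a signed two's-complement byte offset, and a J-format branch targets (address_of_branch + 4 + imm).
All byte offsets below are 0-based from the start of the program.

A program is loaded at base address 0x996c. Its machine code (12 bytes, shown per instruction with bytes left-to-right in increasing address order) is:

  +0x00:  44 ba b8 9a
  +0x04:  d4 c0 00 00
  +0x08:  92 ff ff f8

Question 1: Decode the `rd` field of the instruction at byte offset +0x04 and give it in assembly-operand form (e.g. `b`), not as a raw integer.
@+04  big-endian(d4 c0 00 00) = 0xd4c00000
  opcode bits[31:24]=0xd4: psh/R
  [23:20] rd=12 = s

s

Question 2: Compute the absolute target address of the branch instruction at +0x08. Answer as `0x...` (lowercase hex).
@+08  big-endian(92 ff ff f8) = 0x92fffff8
  opcode bits[31:24]=0x92: b/J
  [23:0] imm=16777208 (s24→-8) = $-8
  target = base 0x996c + off 0x08 + 4 + imm -8 = 0x9970

0x9970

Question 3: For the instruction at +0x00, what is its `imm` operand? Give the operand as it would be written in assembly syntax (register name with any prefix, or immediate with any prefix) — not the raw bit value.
[00] 44 ba b8 9a → 0x44bab89a
  op=0x44bab89a>>24=0x44 ⇒ sbi (RI)
  rd: (w>>20)&0xf=0xb → z
  imm: (w>>0)&0xfffff=0xab89a → $702618

$702618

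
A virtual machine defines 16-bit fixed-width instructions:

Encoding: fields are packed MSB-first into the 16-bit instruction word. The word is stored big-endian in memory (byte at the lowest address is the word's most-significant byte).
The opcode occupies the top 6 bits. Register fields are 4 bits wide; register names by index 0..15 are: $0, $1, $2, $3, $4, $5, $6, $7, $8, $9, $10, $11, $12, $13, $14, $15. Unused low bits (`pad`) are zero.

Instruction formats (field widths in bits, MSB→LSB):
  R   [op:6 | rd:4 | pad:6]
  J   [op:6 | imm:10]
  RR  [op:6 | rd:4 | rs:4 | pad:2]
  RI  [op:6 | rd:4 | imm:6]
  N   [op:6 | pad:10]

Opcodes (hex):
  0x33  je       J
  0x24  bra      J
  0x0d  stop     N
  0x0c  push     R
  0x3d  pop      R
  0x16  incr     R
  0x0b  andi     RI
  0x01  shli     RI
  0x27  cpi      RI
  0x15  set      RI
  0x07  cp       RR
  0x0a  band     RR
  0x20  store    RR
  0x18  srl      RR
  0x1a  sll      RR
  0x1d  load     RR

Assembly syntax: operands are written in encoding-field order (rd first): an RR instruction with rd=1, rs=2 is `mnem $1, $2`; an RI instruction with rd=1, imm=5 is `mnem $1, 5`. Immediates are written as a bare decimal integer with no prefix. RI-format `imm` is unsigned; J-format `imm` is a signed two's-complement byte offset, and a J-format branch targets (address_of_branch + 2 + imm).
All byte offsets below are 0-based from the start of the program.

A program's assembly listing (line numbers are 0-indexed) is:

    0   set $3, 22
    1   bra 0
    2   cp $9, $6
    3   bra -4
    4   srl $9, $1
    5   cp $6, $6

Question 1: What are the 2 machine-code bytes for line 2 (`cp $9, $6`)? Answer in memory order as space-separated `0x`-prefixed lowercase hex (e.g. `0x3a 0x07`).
L2: cp op=0x7:6|rd=9:4|rs=6:4|pad=0:2 ⇒ 0x1e58 ⇒ big 1e 58

0x1e 0x58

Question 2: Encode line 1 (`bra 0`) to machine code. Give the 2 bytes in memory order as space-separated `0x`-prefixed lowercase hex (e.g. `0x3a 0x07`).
0x90 0x00

L1: bra op=0x24:6|imm=0:10 ⇒ 0x9000 ⇒ big 90 00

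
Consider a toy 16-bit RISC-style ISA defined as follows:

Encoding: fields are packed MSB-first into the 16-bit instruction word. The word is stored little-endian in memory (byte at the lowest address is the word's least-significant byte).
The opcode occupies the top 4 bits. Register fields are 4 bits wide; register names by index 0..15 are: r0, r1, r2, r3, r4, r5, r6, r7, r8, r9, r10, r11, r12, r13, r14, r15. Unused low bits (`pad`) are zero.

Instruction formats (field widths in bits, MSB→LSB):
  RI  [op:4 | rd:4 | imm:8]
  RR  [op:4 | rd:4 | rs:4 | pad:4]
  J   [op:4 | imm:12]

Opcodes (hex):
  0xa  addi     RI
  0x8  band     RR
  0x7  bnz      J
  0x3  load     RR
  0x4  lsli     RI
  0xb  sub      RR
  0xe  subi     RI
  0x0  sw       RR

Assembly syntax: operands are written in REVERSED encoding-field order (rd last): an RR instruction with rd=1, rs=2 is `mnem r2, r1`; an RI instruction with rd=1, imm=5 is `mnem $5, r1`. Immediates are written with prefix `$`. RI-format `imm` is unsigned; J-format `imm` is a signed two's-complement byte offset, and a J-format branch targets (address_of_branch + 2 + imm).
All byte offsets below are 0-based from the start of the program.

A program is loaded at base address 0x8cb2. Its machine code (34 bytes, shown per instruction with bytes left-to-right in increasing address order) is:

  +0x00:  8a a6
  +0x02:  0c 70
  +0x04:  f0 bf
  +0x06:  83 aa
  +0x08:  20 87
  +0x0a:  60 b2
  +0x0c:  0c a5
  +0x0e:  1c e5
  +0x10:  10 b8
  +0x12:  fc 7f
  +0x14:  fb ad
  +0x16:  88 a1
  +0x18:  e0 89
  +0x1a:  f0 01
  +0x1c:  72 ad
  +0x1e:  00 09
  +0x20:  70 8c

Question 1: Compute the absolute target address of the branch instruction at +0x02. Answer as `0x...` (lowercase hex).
0x8cc2

off 0x02: read 0c 70 as little → 0x700c
  opcode bits[15:12]=0x7: bnz/J
  imm: (w>>0)&0xfff=0xc → $12
  target = base 0x8cb2 + off 0x02 + 2 + imm 12 = 0x8cc2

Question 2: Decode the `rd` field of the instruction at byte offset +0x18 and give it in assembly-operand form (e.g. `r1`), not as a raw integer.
off 0x18: read e0 89 as little → 0x89e0
  opcode bits[15:12]=0x8: band/RR
  rd@[11:8]=0x9 ⇒ r9
  rs@[7:4]=0xe ⇒ r14

r9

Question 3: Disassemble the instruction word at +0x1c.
addi $114, r13

off 0x1c: read 72 ad as little → 0xad72
  opcode bits[15:12]=0xa: addi/RI
  rd@[11:8]=0xd ⇒ r13
  imm@[7:0]=0x72 ⇒ $114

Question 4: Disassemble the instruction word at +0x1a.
sw r15, r1

+0x1a: f0 01 ⇒ word 0x01f0 (little)
  opcode bits[15:12]=0x0: sw/RR
  [11:8] rd=1 = r1
  [7:4] rs=15 = r15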